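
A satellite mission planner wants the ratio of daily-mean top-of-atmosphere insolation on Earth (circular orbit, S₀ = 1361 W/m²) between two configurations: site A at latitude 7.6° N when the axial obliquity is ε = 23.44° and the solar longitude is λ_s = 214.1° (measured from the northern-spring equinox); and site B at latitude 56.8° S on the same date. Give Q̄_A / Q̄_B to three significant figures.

— Configuration A (φ=+7.6°):
Solar declination: sin δ = sin ε · sin λ_s = sin 23.44° × sin 214.1° = -0.22302, so δ = -12.886°.
cos H₀ = −tan(+7.6°) tan(-12.886°) = 0.0305, H₀ = 1.5403 rad.
Bracket: H₀ sin φ sin δ + cos φ cos δ sin H₀ = 1.5403×0.13226×-0.22302 + 0.99122×0.97481×0.99953 = -0.045434 + 0.965797 = 0.920363.
Q̄ = (S₀/π) × [bracket] = (1361/π) × 0.920363 = 398.72 W/m².
— Configuration B (φ=-56.8°):
cos H₀ = −tan(-56.8°) tan(-12.886°) = -0.3496, H₀ = 1.9279 rad.
Bracket: H₀ sin φ sin δ + cos φ cos δ sin H₀ = 1.9279×-0.83676×-0.22302 + 0.54756×0.97481×0.93690 = 0.359774 + 0.500086 = 0.859860.
Q̄ = (S₀/π) × [bracket] = (1361/π) × 0.859860 = 372.51 W/m².
Ratio Q̄_A / Q̄_B = 398.72 / 372.51 = 1.070.

Q̄_A / Q̄_B ≈ 1.07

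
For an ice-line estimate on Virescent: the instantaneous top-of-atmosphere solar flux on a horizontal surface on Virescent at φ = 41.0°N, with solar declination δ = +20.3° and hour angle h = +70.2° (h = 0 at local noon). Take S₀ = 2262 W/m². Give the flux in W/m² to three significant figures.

1.06e+03 W/m²

cos θ_z = sin φ sin δ + cos φ cos δ cos h = 0.227610 + 0.239770 = 0.467380.
Flux = S₀ · cos θ_z = 2262 × 0.467380 = 1057 W/m².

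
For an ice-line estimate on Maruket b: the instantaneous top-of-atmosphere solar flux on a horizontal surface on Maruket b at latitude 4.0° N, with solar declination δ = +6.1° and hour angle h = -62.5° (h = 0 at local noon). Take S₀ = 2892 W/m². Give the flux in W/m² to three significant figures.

1.35e+03 W/m²

cos θ_z = sin φ sin δ + cos φ cos δ cos h = 0.007413 + 0.458016 = 0.465429.
Flux = S₀ · cos θ_z = 2892 × 0.465429 = 1346 W/m².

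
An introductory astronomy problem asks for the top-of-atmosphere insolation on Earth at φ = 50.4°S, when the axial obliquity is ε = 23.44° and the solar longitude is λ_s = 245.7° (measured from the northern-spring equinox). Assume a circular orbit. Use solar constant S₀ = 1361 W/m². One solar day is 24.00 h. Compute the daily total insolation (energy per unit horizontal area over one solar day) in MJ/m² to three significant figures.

Solar declination: sin δ = sin ε · sin λ_s = sin 23.44° × sin 245.7° = -0.36255, so δ = -21.257°.
cos H₀ = −tan(-50.4°) tan(-21.257°) = -0.4702, H₀ = 2.0604 rad.
Bracket: H₀ sin φ sin δ + cos φ cos δ sin H₀ = 2.0604×-0.77051×-0.36255 + 0.63742×0.93197×0.88254 = 0.575569 + 0.524278 = 1.099847.
Q̄ = (S₀/π) × [bracket] = (1361/π) × 1.099847 = 476.48 W/m².
Daily total = Q̄ × 24.00 h × 3600 s/h = 476.48 × 24.00 × 3600 / 10⁶ = 41.17 MJ/m².

41.2 MJ/m²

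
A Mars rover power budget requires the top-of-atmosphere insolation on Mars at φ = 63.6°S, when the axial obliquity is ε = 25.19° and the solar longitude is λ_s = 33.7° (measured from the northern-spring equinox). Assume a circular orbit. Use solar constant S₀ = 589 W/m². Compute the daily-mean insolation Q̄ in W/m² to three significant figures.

Q̄ ≈ 28.6 W/m²

Solar declination: sin δ = sin ε · sin λ_s = sin 25.19° × sin 33.7° = 0.23615, so δ = +13.660°.
cos H₀ = −tan(-63.6°) tan(+13.660°) = 0.4896, H₀ = 1.0592 rad.
Bracket: H₀ sin φ sin δ + cos φ cos δ sin H₀ = 1.0592×-0.89571×0.23615 + 0.44464×0.97172×0.87196 = -0.224044 + 0.376744 = 0.152700.
Q̄ = (S₀/π) × [bracket] = (589/π) × 0.152700 = 28.63 W/m².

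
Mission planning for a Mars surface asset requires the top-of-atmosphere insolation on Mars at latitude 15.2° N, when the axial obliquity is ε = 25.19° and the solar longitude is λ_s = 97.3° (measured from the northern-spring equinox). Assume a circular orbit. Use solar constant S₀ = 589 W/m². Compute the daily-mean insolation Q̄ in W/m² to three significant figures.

Q̄ ≈ 198 W/m²

Solar declination: sin δ = sin ε · sin λ_s = sin 25.19° × sin 97.3° = 0.42217, so δ = +24.972°.
cos H₀ = −tan(+15.2°) tan(+24.972°) = -0.1265, H₀ = 1.6977 rad.
Bracket: H₀ sin φ sin δ + cos φ cos δ sin H₀ = 1.6977×0.26219×0.42217 + 0.96502×0.90652×0.99196 = 0.187916 + 0.867776 = 1.055692.
Q̄ = (S₀/π) × [bracket] = (589/π) × 1.055692 = 197.9 W/m².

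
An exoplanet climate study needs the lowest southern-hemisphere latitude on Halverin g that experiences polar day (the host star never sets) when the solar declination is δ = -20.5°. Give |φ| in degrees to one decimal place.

Polar day requires cos H₀ = −tan φ tan δ ≤ −1, i.e. tan φ tan δ ≥ 1.
The boundary is |tan φ| · |tan δ| = 1, so |φ| = 90° − |δ| = 90° − 20.5° = 69.5° in the southern hemisphere.

|φ| = 69.5°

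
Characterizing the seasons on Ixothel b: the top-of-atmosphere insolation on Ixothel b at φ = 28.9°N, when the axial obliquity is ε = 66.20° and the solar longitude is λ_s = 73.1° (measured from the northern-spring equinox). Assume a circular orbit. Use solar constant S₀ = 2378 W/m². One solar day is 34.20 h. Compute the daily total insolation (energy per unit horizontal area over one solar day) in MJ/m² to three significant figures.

124 MJ/m²

Solar declination: sin δ = sin ε · sin λ_s = sin 66.20° × sin 73.1° = 0.87545, so δ = +61.098°.
cos H₀ = −tan(+28.9°) tan(+61.098°) = -0.9999, H₀ = 3.1281 rad.
Bracket: H₀ sin φ sin δ + cos φ cos δ sin H₀ = 3.1281×0.48328×0.87545 + 0.87546×0.48332×0.01352 = 1.323460 + 0.005721 = 1.329181.
Q̄ = (S₀/π) × [bracket] = (2378/π) × 1.329181 = 1006.1 W/m².
Daily total = Q̄ × 34.20 h × 3600 s/h = 1006.1 × 34.20 × 3600 / 10⁶ = 123.9 MJ/m².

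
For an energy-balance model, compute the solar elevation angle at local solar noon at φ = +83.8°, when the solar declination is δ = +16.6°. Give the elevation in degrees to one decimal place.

At local noon the hour angle is zero, so the zenith angle equals |φ − δ| = |+83.8° − (+16.600°)| = 67.200°.
Elevation = 90° − 67.200° = 22.8°.

22.8°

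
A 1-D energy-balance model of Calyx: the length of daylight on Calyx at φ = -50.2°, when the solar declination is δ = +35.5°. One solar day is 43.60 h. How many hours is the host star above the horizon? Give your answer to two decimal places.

cos H₀ = −tan φ · tan δ = −tan(-50.2°) × tan(+35.500°) = 0.8561, so H₀ = 0.5431 rad = 31.12°.
Daylight = 2H₀/(2π) × 43.60 h = (0.5431/π) × 43.60 = 7.54 h.

7.54 h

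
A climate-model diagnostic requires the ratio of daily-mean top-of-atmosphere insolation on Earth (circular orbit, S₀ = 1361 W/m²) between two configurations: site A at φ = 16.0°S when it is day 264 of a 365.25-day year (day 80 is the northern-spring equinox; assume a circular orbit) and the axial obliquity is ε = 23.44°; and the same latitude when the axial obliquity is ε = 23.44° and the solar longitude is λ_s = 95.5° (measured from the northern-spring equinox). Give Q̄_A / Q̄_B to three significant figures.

— Configuration A (φ=-16.0°):
Solar longitude: λ_s = 360° × (264 − 80)/365.25 = 181.355°.
sin δ = sin 23.44° × sin 181.355° = -0.00941, so δ = -0.539°.
cos H₀ = −tan(-16.0°) tan(-0.539°) = -0.0027, H₀ = 1.5735 rad.
Bracket: H₀ sin φ sin δ + cos φ cos δ sin H₀ = 1.5735×-0.27564×-0.00941 + 0.96126×0.99996×1.00000 = 0.004081 + 0.961222 = 0.965303.
Q̄ = (S₀/π) × [bracket] = (1361/π) × 0.965303 = 418.19 W/m².
— Configuration B (φ=-16.0°):
Solar declination: sin δ = sin ε · sin λ_s = sin 23.44° × sin 95.5° = 0.39596, so δ = +23.326°.
cos H₀ = −tan(-16.0°) tan(+23.326°) = 0.1236, H₀ = 1.4468 rad.
Bracket: H₀ sin φ sin δ + cos φ cos δ sin H₀ = 1.4468×-0.27564×0.39596 + 0.96126×0.91827×0.99233 = -0.157907 + 0.875926 = 0.718019.
Q̄ = (S₀/π) × [bracket] = (1361/π) × 0.718019 = 311.06 W/m².
Ratio Q̄_A / Q̄_B = 418.19 / 311.06 = 1.344.

Q̄_A / Q̄_B ≈ 1.34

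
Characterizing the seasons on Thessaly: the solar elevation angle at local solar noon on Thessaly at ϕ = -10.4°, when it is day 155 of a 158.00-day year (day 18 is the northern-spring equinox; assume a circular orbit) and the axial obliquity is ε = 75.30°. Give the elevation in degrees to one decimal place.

54.6°

Solar longitude: L_s = 360° × (155 − 18)/158.00 = 312.152°.
sin δ = sin 75.30° × sin 312.152° = -0.71710, so δ = -45.816°.
At local noon the hour angle is zero, so the zenith angle equals |ϕ − δ| = |-10.4° − (-45.816°)| = 35.416°.
Elevation = 90° − 35.416° = 54.6°.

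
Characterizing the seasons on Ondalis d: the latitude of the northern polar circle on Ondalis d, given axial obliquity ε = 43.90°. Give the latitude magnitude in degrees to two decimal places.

46.10°

The polar circle is the lowest latitude that experiences at least one full rotation of continuous daylight at the northern-summer solstice; it lies at |φ| = 90° − ε = 90° − 43.90° = 46.10°.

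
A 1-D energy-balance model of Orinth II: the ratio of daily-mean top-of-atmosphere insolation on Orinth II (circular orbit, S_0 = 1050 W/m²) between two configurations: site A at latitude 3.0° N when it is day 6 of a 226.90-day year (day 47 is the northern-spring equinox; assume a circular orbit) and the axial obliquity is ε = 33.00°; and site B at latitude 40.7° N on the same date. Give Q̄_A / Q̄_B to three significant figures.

Q̄_A / Q̄_B ≈ 3.54

— Configuration A (ϕ=+3.0°):
Solar longitude: L_s = 360° × (6 − 47)/226.90 = -65.051°, i.e. -65.051° + 360° = 294.949°.
sin δ = sin 33.00° × sin 294.949° = -0.49381, so δ = -29.592°.
cos h₀ = −tan(+3.0°) tan(-29.592°) = 0.0298, h₀ = 1.5410 rad.
Bracket: h₀ sin ϕ sin δ + cos ϕ cos δ sin h₀ = 1.5410×0.05234×-0.49381 + 0.99863×0.86957×0.99956 = -0.039829 + 0.867997 = 0.828168.
Q̄ = (S_0/π) × [bracket] = (1050/π) × 0.828168 = 276.79 W/m².
— Configuration B (ϕ=+40.7°):
cos h₀ = −tan(+40.7°) tan(-29.592°) = 0.4885, h₀ = 1.0605 rad.
Bracket: h₀ sin ϕ sin δ + cos ϕ cos δ sin h₀ = 1.0605×0.65210×-0.49381 + 0.75813×0.86957×0.87259 = -0.341495 + 0.575252 = 0.233757.
Q̄ = (S_0/π) × [bracket] = (1050/π) × 0.233757 = 78.128 W/m².
Ratio Q̄_A / Q̄_B = 276.79 / 78.128 = 3.543.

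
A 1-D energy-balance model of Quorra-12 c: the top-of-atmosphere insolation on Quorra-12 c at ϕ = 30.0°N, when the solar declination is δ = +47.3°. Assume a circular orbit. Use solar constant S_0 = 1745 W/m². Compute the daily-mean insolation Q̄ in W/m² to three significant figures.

Q̄ ≈ 713 W/m²

cos h₀ = −tan(+30.0°) tan(+47.300°) = -0.6257, h₀ = 2.2468 rad.
Bracket: h₀ sin ϕ sin δ + cos ϕ cos δ sin h₀ = 2.2468×0.50000×0.73491 + 0.86603×0.67816×0.78009 = 0.825598 + 0.458152 = 1.283750.
Q̄ = (S_0/π) × [bracket] = (1745/π) × 1.283750 = 713.1 W/m².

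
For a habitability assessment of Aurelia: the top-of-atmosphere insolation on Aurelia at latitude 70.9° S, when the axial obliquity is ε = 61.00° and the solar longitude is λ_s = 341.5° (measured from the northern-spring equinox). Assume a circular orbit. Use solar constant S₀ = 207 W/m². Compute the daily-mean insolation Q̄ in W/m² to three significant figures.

Solar declination: sin δ = sin ε · sin λ_s = sin 61.00° × sin 341.5° = -0.27752, so δ = -16.112°.
cos H₀ = −tan(-70.9°) tan(-16.112°) = -0.8342, H₀ = 2.5575 rad.
Bracket: H₀ sin φ sin δ + cos φ cos δ sin H₀ = 2.5575×-0.94495×-0.27752 + 0.32722×0.96072×0.55146 = 0.670685 + 0.173361 = 0.844046.
Q̄ = (S₀/π) × [bracket] = (207/π) × 0.844046 = 55.61 W/m².

Q̄ ≈ 55.6 W/m²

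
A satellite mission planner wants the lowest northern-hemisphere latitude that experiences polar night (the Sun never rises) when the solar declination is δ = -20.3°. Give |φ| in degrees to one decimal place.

Polar night requires cos H₀ = −tan φ tan δ ≥ 1, i.e. tan φ tan δ ≤ −1.
The boundary is |tan φ| · |tan δ| = 1, so |φ| = 90° − |δ| = 90° − 20.3° = 69.7° in the northern hemisphere.

|φ| = 69.7°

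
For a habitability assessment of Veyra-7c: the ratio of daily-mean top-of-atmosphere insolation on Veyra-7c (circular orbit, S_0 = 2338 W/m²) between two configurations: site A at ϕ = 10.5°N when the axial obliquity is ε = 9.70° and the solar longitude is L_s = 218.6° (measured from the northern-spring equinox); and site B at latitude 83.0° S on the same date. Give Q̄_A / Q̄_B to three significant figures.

Q̄_A / Q̄_B ≈ 2.84

— Configuration A (ϕ=+10.5°):
Solar declination: sin δ = sin ε · sin L_s = sin 9.70° × sin 218.6° = -0.10512, so δ = -6.034°.
cos h₀ = −tan(+10.5°) tan(-6.034°) = 0.0196, h₀ = 1.5512 rad.
Bracket: h₀ sin ϕ sin δ + cos ϕ cos δ sin h₀ = 1.5512×0.18224×-0.10512 + 0.98325×0.99446×0.99981 = -0.029716 + 0.977617 = 0.947901.
Q̄ = (S_0/π) × [bracket] = (2338/π) × 0.947901 = 705.44 W/m².
— Configuration B (ϕ=-83.0°):
cos h₀ = −tan(-83.0°) tan(-6.034°) = -0.8609, h₀ = 2.6078 rad.
Bracket: h₀ sin ϕ sin δ + cos ϕ cos δ sin h₀ = 2.6078×-0.99255×-0.10512 + 0.12187×0.99446×0.50881 = 0.272090 + 0.061665 = 0.333755.
Q̄ = (S_0/π) × [bracket] = (2338/π) × 0.333755 = 248.38 W/m².
Ratio Q̄_A / Q̄_B = 705.44 / 248.38 = 2.840.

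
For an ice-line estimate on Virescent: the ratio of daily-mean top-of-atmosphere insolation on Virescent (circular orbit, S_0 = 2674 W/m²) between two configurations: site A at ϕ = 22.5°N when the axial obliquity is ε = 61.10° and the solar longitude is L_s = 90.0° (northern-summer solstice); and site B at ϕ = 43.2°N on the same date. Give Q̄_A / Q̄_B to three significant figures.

— Configuration A (ϕ=+22.5°):
Solar declination: sin δ = sin ε · sin L_s = sin 61.10° × sin 90.0° = 0.87546, so δ = +61.100°.
cos h₀ = −tan(+22.5°) tan(+61.100°) = -0.7503, h₀ = 2.4194 rad.
Bracket: h₀ sin ϕ sin δ + cos ϕ cos δ sin h₀ = 2.4194×0.38268×0.87546 + 0.92388×0.48328×0.66104 = 0.810550 + 0.295150 = 1.105700.
Q̄ = (S_0/π) × [bracket] = (2674/π) × 1.105700 = 941.13 W/m².
— Configuration B (ϕ=+43.2°):
cos h₀ = −tan(+43.2°) tan(+61.100°) = -1.7011 ≤ −1 ⇒ polar day, h₀ = π.
Bracket: h₀ sin ϕ sin δ + cos ϕ cos δ sin h₀ = 3.1416×0.68455×0.87546 + 0.72897×0.48328×0.00000 = 1.882749 + 0.000000 = 1.882749.
Q̄ = (S_0/π) × [bracket] = (2674/π) × 1.882749 = 1602.5 W/m².
Ratio Q̄_A / Q̄_B = 941.13 / 1602.5 = 0.5873.

Q̄_A / Q̄_B ≈ 0.587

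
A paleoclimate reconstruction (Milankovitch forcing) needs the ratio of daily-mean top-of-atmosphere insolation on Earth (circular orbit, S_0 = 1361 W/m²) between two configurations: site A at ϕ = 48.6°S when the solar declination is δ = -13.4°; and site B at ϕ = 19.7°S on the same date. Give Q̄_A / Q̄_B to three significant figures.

— Configuration A (ϕ=-48.6°):
cos h₀ = −tan(-48.6°) tan(-13.400°) = -0.2702, h₀ = 1.8444 rad.
Bracket: h₀ sin ϕ sin δ + cos ϕ cos δ sin h₀ = 1.8444×-0.75011×-0.23175 + 0.66131×0.97278×0.96280 = 0.320627 + 0.619378 = 0.940005.
Q̄ = (S_0/π) × [bracket] = (1361/π) × 0.940005 = 407.23 W/m².
— Configuration B (ϕ=-19.7°):
cos h₀ = −tan(-19.7°) tan(-13.400°) = -0.0853, h₀ = 1.6562 rad.
Bracket: h₀ sin ϕ sin δ + cos ϕ cos δ sin h₀ = 1.6562×-0.33710×-0.23175 + 0.94147×0.97278×0.99636 = 0.129387 + 0.912510 = 1.041897.
Q̄ = (S_0/π) × [bracket] = (1361/π) × 1.041897 = 451.37 W/m².
Ratio Q̄_A / Q̄_B = 407.23 / 451.37 = 0.9022.

Q̄_A / Q̄_B ≈ 0.902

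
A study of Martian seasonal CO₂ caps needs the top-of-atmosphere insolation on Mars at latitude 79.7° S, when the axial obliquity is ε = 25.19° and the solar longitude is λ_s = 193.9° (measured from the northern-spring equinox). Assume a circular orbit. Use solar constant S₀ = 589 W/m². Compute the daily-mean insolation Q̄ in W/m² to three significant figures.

Q̄ ≈ 68.5 W/m²

Solar declination: sin δ = sin ε · sin λ_s = sin 25.19° × sin 193.9° = -0.10225, so δ = -5.869°.
cos H₀ = −tan(-79.7°) tan(-5.869°) = -0.5656, H₀ = 2.1719 rad.
Bracket: H₀ sin φ sin δ + cos φ cos δ sin H₀ = 2.1719×-0.98389×-0.10225 + 0.17880×0.99476×0.82469 = 0.218499 + 0.146682 = 0.365181.
Q̄ = (S₀/π) × [bracket] = (589/π) × 0.365181 = 68.47 W/m².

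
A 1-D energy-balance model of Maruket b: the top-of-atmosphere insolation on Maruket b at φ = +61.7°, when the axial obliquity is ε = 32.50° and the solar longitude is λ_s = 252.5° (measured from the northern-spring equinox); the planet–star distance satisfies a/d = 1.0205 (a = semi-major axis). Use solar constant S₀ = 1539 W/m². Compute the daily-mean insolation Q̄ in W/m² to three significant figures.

Q̄ ≈ 0.00 W/m²

Solar declination: sin δ = sin ε · sin λ_s = sin 32.50° × sin 252.5° = -0.51243, so δ = -30.826°.
cos H₀ = −tan(+61.7°) tan(-30.826°) = 1.1083 ≥ 1 ⇒ polar night, H₀ = 0 and Q̄ = 0.
Inverse-square distance factor (a/d)² = 1.0205² = 1.041420.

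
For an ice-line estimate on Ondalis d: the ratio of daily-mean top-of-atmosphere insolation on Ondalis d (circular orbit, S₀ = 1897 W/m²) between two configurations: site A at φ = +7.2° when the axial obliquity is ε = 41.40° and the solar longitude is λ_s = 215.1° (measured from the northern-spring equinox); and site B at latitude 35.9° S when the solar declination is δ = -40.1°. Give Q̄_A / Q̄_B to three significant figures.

Q̄_A / Q̄_B ≈ 0.634

— Configuration A (φ=+7.2°):
Solar declination: sin δ = sin ε · sin λ_s = sin 41.40° × sin 215.1° = -0.38026, so δ = -22.350°.
cos H₀ = −tan(+7.2°) tan(-22.350°) = 0.0519, H₀ = 1.5188 rad.
Bracket: H₀ sin φ sin δ + cos φ cos δ sin H₀ = 1.5188×0.12533×-0.38026 + 0.99211×0.92488×0.99865 = -0.072383 + 0.916344 = 0.843961.
Q̄ = (S₀/π) × [bracket] = (1897/π) × 0.843961 = 509.61 W/m².
— Configuration B (φ=-35.9°):
cos H₀ = −tan(-35.9°) tan(-40.100°) = -0.6096, H₀ = 2.2263 rad.
Bracket: H₀ sin φ sin δ + cos φ cos δ sin H₀ = 2.2263×-0.58637×-0.64412 + 0.81004×0.76492×0.79274 = 0.840857 + 0.491194 = 1.332051.
Q̄ = (S₀/π) × [bracket] = (1897/π) × 1.332051 = 804.34 W/m².
Ratio Q̄_A / Q̄_B = 509.61 / 804.34 = 0.6336.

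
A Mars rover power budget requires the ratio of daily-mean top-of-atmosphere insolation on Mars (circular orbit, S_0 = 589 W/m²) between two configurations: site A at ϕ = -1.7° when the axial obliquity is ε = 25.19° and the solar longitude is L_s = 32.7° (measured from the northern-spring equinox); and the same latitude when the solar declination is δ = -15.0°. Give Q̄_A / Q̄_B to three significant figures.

— Configuration A (ϕ=-1.7°):
Solar declination: sin δ = sin ε · sin L_s = sin 25.19° × sin 32.7° = 0.22994, so δ = +13.293°.
cos h₀ = −tan(-1.7°) tan(+13.293°) = 0.0070, h₀ = 1.5638 rad.
Bracket: h₀ sin ϕ sin δ + cos ϕ cos δ sin h₀ = 1.5638×-0.02967×0.22994 + 0.99956×0.97321×0.99998 = -0.010669 + 0.972762 = 0.962093.
Q̄ = (S_0/π) × [bracket] = (589/π) × 0.962093 = 180.38 W/m².
— Configuration B (ϕ=-1.7°):
cos h₀ = −tan(-1.7°) tan(-15.000°) = -0.0080, h₀ = 1.5787 rad.
Bracket: h₀ sin ϕ sin δ + cos ϕ cos δ sin h₀ = 1.5787×-0.02967×-0.25882 + 0.99956×0.96593×0.99997 = 0.012123 + 0.965476 = 0.977599.
Q̄ = (S_0/π) × [bracket] = (589/π) × 0.977599 = 183.28 W/m².
Ratio Q̄_A / Q̄_B = 180.38 / 183.28 = 0.9842.

Q̄_A / Q̄_B ≈ 0.984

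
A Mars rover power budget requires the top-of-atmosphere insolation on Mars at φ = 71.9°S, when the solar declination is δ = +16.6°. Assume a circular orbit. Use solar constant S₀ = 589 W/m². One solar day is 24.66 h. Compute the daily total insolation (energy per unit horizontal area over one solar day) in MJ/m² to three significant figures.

cos H₀ = −tan(-71.9°) tan(+16.600°) = 0.9121, H₀ = 0.4225 rad.
Bracket: H₀ sin φ sin δ + cos φ cos δ sin H₀ = 0.4225×-0.95052×0.28569 + 0.31068×0.95832×0.41002 = -0.114732 + 0.122076 = 0.007344.
Q̄ = (S₀/π) × [bracket] = (589/π) × 0.007344 = 1.3769 W/m².
Daily total = Q̄ × 24.66 h × 3600 s/h = 1.3769 × 24.66 × 3600 / 10⁶ = 0.1222 MJ/m².

0.122 MJ/m²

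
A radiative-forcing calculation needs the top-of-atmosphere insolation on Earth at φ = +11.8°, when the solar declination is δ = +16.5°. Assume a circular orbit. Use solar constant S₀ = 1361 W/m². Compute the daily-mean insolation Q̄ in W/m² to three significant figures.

cos H₀ = −tan(+11.8°) tan(+16.500°) = -0.0619, H₀ = 1.6327 rad.
Bracket: H₀ sin φ sin δ + cos φ cos δ sin H₀ = 1.6327×0.20450×0.28402 + 0.97887×0.95882×0.99808 = 0.094831 + 0.936758 = 1.031589.
Q̄ = (S₀/π) × [bracket] = (1361/π) × 1.031589 = 446.9 W/m².

Q̄ ≈ 447 W/m²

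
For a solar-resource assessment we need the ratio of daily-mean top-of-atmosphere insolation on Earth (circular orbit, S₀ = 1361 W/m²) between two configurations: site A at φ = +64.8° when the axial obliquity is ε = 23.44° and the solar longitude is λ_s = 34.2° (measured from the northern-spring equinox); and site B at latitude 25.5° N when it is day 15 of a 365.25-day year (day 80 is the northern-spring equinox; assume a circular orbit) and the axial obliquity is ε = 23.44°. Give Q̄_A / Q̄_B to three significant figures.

— Configuration A (φ=+64.8°):
Solar declination: sin δ = sin ε · sin λ_s = sin 23.44° × sin 34.2° = 0.22359, so δ = +12.920°.
cos H₀ = −tan(+64.8°) tan(+12.920°) = -0.4875, H₀ = 2.0800 rad.
Bracket: H₀ sin φ sin δ + cos φ cos δ sin H₀ = 2.0800×0.90483×0.22359 + 0.42578×0.97468×0.87313 = 0.420807 + 0.362348 = 0.783155.
Q̄ = (S₀/π) × [bracket] = (1361/π) × 0.783155 = 339.28 W/m².
— Configuration B (φ=+25.5°):
Solar longitude: λ_s = 360° × (15 − 80)/365.25 = -64.066°, i.e. -64.066° + 360° = 295.934°.
sin δ = sin 23.44° × sin 295.934° = -0.35773, so δ = -20.961°.
cos H₀ = −tan(+25.5°) tan(-20.961°) = 0.1827, H₀ = 1.3870 rad.
Bracket: H₀ sin φ sin δ + cos φ cos δ sin H₀ = 1.3870×0.43051×-0.35773 + 0.90259×0.93383×0.98317 = -0.213607 + 0.828680 = 0.615073.
Q̄ = (S₀/π) × [bracket] = (1361/π) × 0.615073 = 266.46 W/m².
Ratio Q̄_A / Q̄_B = 339.28 / 266.46 = 1.273.

Q̄_A / Q̄_B ≈ 1.27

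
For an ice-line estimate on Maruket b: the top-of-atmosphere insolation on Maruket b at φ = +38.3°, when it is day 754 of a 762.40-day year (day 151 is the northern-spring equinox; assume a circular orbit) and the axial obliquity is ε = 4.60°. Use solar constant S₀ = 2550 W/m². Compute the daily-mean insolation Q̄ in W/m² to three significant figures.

Q̄ ≈ 575 W/m²

Solar longitude: λ_s = 360° × (754 − 151)/762.40 = 284.732°.
sin δ = sin 4.60° × sin 284.732° = -0.07756, so δ = -4.448°.
cos H₀ = −tan(+38.3°) tan(-4.448°) = 0.0614, H₀ = 1.5093 rad.
Bracket: H₀ sin φ sin δ + cos φ cos δ sin H₀ = 1.5093×0.61978×-0.07756 + 0.78478×0.99699×0.99811 = -0.072552 + 0.780939 = 0.708387.
Q̄ = (S₀/π) × [bracket] = (2550/π) × 0.708387 = 575.0 W/m².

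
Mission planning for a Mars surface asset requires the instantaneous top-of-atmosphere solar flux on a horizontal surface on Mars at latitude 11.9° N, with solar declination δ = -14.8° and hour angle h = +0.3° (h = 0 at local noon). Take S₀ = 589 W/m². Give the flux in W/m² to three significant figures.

cos θ_z = sin φ sin δ + cos φ cos δ cos h = -0.052674 + 0.946032 = 0.893358.
Flux = S₀ · cos θ_z = 589 × 0.893358 = 526.2 W/m².

526 W/m²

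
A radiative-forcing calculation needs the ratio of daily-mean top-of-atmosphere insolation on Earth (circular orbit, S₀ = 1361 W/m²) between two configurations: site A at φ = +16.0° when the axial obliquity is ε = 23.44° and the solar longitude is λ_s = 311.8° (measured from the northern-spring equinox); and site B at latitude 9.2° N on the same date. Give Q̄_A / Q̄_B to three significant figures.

Q̄_A / Q̄_B ≈ 0.912

— Configuration A (φ=+16.0°):
Solar declination: sin δ = sin ε · sin λ_s = sin 23.44° × sin 311.8° = -0.29654, so δ = -17.250°.
cos H₀ = −tan(+16.0°) tan(-17.250°) = 0.0890, H₀ = 1.4816 rad.
Bracket: H₀ sin φ sin δ + cos φ cos δ sin H₀ = 1.4816×0.27564×-0.29654 + 0.96126×0.95502×0.99603 = -0.121103 + 0.914378 = 0.793275.
Q̄ = (S₀/π) × [bracket] = (1361/π) × 0.793275 = 343.66 W/m².
— Configuration B (φ=+9.2°):
cos H₀ = −tan(+9.2°) tan(-17.250°) = 0.0503, H₀ = 1.5205 rad.
Bracket: H₀ sin φ sin δ + cos φ cos δ sin H₀ = 1.5205×0.15988×-0.29654 + 0.98714×0.95502×0.99873 = -0.072088 + 0.941541 = 0.869453.
Q̄ = (S₀/π) × [bracket] = (1361/π) × 0.869453 = 376.66 W/m².
Ratio Q̄_A / Q̄_B = 343.66 / 376.66 = 0.9124.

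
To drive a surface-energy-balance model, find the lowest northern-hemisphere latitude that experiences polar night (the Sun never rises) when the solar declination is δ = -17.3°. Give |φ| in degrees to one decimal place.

|φ| = 72.7°

Polar night requires cos H₀ = −tan φ tan δ ≥ 1, i.e. tan φ tan δ ≤ −1.
The boundary is |tan φ| · |tan δ| = 1, so |φ| = 90° − |δ| = 90° − 17.3° = 72.7° in the northern hemisphere.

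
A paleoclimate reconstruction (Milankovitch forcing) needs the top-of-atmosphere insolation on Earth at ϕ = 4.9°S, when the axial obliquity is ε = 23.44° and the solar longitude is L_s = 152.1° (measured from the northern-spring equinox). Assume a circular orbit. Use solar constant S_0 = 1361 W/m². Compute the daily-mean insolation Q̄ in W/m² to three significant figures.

Q̄ ≈ 413 W/m²

Solar declination: sin δ = sin ε · sin L_s = sin 23.44° × sin 152.1° = 0.18614, so δ = +10.727°.
cos h₀ = −tan(-4.9°) tan(+10.727°) = 0.0162, h₀ = 1.5546 rad.
Bracket: h₀ sin ϕ sin δ + cos ϕ cos δ sin h₀ = 1.5546×-0.08542×0.18614 + 0.99635×0.98252×0.99987 = -0.024718 + 0.978807 = 0.954089.
Q̄ = (S_0/π) × [bracket] = (1361/π) × 0.954089 = 413.3 W/m².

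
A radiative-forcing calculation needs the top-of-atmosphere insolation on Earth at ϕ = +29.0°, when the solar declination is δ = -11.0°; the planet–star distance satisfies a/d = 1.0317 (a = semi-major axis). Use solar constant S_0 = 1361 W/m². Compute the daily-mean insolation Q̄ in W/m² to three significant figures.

cos h₀ = −tan(+29.0°) tan(-11.000°) = 0.1077, h₀ = 1.4628 rad.
Bracket: h₀ sin ϕ sin δ + cos ϕ cos δ sin h₀ = 1.4628×0.48481×-0.19081 + 0.87462×0.98163×0.99418 = -0.135319 + 0.853556 = 0.718237.
Inverse-square distance factor (a/d)² = 1.0317² = 1.064405.
Q̄ = (S_0/π) × 1.064405 × [bracket] = (1361/π) × 1.064405 × 0.718237 = 331.2 W/m².

Q̄ ≈ 331 W/m²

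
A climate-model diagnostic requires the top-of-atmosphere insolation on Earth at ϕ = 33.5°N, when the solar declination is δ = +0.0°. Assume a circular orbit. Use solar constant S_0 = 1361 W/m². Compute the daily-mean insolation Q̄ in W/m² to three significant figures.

cos h₀ = −tan(+33.5°) tan(+0.000°) = -0.0000, h₀ = 1.5708 rad.
Bracket: h₀ sin ϕ sin δ + cos ϕ cos δ sin h₀ = 1.5708×0.55194×0.00000 + 0.83389×1.00000×1.00000 = 0.000000 + 0.833890 = 0.833890.
Q̄ = (S_0/π) × [bracket] = (1361/π) × 0.833890 = 361.3 W/m².

Q̄ ≈ 361 W/m²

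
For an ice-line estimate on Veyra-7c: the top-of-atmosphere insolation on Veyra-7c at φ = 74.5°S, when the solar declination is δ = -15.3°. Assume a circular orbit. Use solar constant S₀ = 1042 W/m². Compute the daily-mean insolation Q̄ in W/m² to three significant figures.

Q̄ ≈ 265 W/m²

cos H₀ = −tan(-74.5°) tan(-15.300°) = -0.9865, H₀ = 2.9768 rad.
Bracket: H₀ sin φ sin δ + cos φ cos δ sin H₀ = 2.9768×-0.96363×-0.26387 + 0.26724×0.96456×0.16401 = 0.756920 + 0.042277 = 0.799197.
Q̄ = (S₀/π) × [bracket] = (1042/π) × 0.799197 = 265.1 W/m².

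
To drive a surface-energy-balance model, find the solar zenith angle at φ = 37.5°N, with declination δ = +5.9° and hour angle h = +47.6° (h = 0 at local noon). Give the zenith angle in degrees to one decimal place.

θ_z = 53.5°

cos θ_z = sin φ sin δ + cos φ cos δ cos h = 0.062576 + 0.532126 = 0.594702.
θ_z = arccos(0.594702) = 53.5°.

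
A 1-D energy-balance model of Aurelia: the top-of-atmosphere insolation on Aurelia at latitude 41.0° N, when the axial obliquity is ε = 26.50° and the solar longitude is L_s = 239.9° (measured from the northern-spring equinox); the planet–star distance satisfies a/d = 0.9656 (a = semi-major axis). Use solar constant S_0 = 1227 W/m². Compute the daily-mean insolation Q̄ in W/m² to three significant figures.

Solar declination: sin δ = sin ε · sin L_s = sin 26.50° × sin 239.9° = -0.38603, so δ = -22.708°.
cos h₀ = −tan(+41.0°) tan(-22.708°) = 0.3638, h₀ = 1.1985 rad.
Bracket: h₀ sin ϕ sin δ + cos ϕ cos δ sin h₀ = 1.1985×0.65606×-0.38603 + 0.75471×0.92249×0.93149 = -0.303531 + 0.648515 = 0.344984.
Inverse-square distance factor (a/d)² = 0.9656² = 0.932383.
Q̄ = (S_0/π) × 0.932383 × [bracket] = (1227/π) × 0.932383 × 0.344984 = 125.6 W/m².

Q̄ ≈ 126 W/m²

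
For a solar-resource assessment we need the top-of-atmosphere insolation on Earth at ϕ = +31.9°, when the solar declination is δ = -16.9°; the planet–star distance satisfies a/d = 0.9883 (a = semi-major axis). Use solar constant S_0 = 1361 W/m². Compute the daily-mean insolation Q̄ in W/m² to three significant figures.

Q̄ ≈ 248 W/m²

cos h₀ = −tan(+31.9°) tan(-16.900°) = 0.1891, h₀ = 1.3805 rad.
Bracket: h₀ sin ϕ sin δ + cos ϕ cos δ sin h₀ = 1.3805×0.52844×-0.29070 + 0.84897×0.95681×0.98196 = -0.212069 + 0.797649 = 0.585580.
Inverse-square distance factor (a/d)² = 0.9883² = 0.976737.
Q̄ = (S_0/π) × 0.976737 × [bracket] = (1361/π) × 0.976737 × 0.585580 = 247.8 W/m².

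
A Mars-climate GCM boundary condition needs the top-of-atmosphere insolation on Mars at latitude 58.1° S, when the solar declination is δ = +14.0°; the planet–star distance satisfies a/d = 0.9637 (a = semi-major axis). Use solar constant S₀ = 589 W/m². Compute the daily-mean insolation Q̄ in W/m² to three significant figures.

Q̄ ≈ 40.4 W/m²

cos H₀ = −tan(-58.1°) tan(+14.000°) = 0.4006, H₀ = 1.1587 rad.
Bracket: H₀ sin φ sin δ + cos φ cos δ sin H₀ = 1.1587×-0.84897×0.24192 + 0.52844×0.97030×0.91627 = -0.237977 + 0.469813 = 0.231836.
Inverse-square distance factor (a/d)² = 0.9637² = 0.928718.
Q̄ = (S₀/π) × 0.928718 × [bracket] = (589/π) × 0.928718 × 0.231836 = 40.37 W/m².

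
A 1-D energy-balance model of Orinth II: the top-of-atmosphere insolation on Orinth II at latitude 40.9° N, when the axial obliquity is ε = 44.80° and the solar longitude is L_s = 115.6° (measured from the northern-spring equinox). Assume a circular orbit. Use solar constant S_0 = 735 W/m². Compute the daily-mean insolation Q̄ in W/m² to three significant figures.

Q̄ ≈ 326 W/m²

Solar declination: sin δ = sin ε · sin L_s = sin 44.80° × sin 115.6° = 0.63546, so δ = +39.454°.
cos h₀ = −tan(+40.9°) tan(+39.454°) = -0.7129, h₀ = 2.3644 rad.
Bracket: h₀ sin ϕ sin δ + cos ϕ cos δ sin h₀ = 2.3644×0.65474×0.63546 + 0.75585×0.77213×0.70126 = 0.983735 + 0.409265 = 1.393000.
Q̄ = (S_0/π) × [bracket] = (735/π) × 1.393000 = 325.9 W/m².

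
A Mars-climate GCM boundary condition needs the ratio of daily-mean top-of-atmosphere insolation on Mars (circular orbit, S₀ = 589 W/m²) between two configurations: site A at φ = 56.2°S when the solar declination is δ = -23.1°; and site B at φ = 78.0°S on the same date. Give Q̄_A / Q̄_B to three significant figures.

Q̄_A / Q̄_B ≈ 0.939

— Configuration A (φ=-56.2°):
cos H₀ = −tan(-56.2°) tan(-23.100°) = -0.6372, H₀ = 2.2616 rad.
Bracket: H₀ sin φ sin δ + cos φ cos δ sin H₀ = 2.2616×-0.83098×-0.39234 + 0.55630×0.91982×0.77074 = 0.737342 + 0.394384 = 1.131726.
Q̄ = (S₀/π) × [bracket] = (589/π) × 1.131726 = 212.18 W/m².
— Configuration B (φ=-78.0°):
cos H₀ = −tan(-78.0°) tan(-23.100°) = -2.0067 ≤ −1 ⇒ polar day, H₀ = π.
Bracket: H₀ sin φ sin δ + cos φ cos δ sin H₀ = 3.1416×-0.97815×-0.39234 + 0.20791×0.91982×0.00000 = 1.205644 + 0.000000 = 1.205644.
Q̄ = (S₀/π) × [bracket] = (589/π) × 1.205644 = 226.04 W/m².
Ratio Q̄_A / Q̄_B = 212.18 / 226.04 = 0.9387.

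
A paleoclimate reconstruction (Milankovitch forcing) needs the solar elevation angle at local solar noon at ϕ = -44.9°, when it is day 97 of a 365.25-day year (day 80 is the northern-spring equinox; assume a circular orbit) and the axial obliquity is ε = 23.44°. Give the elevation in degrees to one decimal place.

38.5°

Solar longitude: L_s = 360° × (97 − 80)/365.25 = 16.756°.
sin δ = sin 23.44° × sin 16.756° = 0.11468, so δ = +6.585°.
At local noon the hour angle is zero, so the zenith angle equals |ϕ − δ| = |-44.9° − (+6.585°)| = 51.485°.
Elevation = 90° − 51.485° = 38.5°.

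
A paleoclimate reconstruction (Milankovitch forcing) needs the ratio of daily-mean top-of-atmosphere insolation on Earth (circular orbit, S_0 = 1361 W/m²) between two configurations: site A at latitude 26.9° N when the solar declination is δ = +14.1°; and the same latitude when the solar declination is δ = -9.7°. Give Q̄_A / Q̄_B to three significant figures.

— Configuration A (ϕ=+26.9°):
cos h₀ = −tan(+26.9°) tan(+14.100°) = -0.1274, h₀ = 1.6986 rad.
Bracket: h₀ sin ϕ sin δ + cos ϕ cos δ sin h₀ = 1.6986×0.45243×0.24362 + 0.89180×0.96987×0.99185 = 0.187221 + 0.857881 = 1.045102.
Q̄ = (S_0/π) × [bracket] = (1361/π) × 1.045102 = 452.76 W/m².
— Configuration B (ϕ=+26.9°):
cos h₀ = −tan(+26.9°) tan(-9.700°) = 0.0867, h₀ = 1.4840 rad.
Bracket: h₀ sin ϕ sin δ + cos ϕ cos δ sin h₀ = 1.4840×0.45243×-0.16849 + 0.89180×0.98570×0.99623 = -0.113125 + 0.875733 = 0.762608.
Q̄ = (S_0/π) × [bracket] = (1361/π) × 0.762608 = 330.38 W/m².
Ratio Q̄_A / Q̄_B = 452.76 / 330.38 = 1.370.

Q̄_A / Q̄_B ≈ 1.37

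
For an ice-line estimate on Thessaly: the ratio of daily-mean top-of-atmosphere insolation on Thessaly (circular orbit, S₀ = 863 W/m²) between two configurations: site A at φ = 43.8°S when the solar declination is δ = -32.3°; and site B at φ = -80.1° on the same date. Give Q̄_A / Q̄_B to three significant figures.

— Configuration A (φ=-43.8°):
cos H₀ = −tan(-43.8°) tan(-32.300°) = -0.6062, H₀ = 2.2221 rad.
Bracket: H₀ sin φ sin δ + cos φ cos δ sin H₀ = 2.2221×-0.69214×-0.53435 + 0.72176×0.84526×0.79529 = 0.821833 + 0.485186 = 1.307019.
Q̄ = (S₀/π) × [bracket] = (863/π) × 1.307019 = 359.04 W/m².
— Configuration B (φ=-80.1°):
cos H₀ = −tan(-80.1°) tan(-32.300°) = -3.6222 ≤ −1 ⇒ polar day, H₀ = π.
Bracket: H₀ sin φ sin δ + cos φ cos δ sin H₀ = 3.1416×-0.98511×-0.53435 + 0.17193×0.84526×0.00000 = 1.653718 + 0.000000 = 1.653718.
Q̄ = (S₀/π) × [bracket] = (863/π) × 1.653718 = 454.28 W/m².
Ratio Q̄_A / Q̄_B = 359.04 / 454.28 = 0.7903.

Q̄_A / Q̄_B ≈ 0.790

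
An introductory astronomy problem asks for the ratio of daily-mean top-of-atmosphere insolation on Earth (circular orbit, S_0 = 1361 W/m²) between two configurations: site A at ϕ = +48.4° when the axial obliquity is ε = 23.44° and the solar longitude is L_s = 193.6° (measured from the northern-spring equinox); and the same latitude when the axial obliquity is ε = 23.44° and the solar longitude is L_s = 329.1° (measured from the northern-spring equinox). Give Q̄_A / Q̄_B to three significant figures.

— Configuration A (ϕ=+48.4°):
Solar declination: sin δ = sin ε · sin L_s = sin 23.44° × sin 193.6° = -0.09354, so δ = -5.367°.
cos h₀ = −tan(+48.4°) tan(-5.367°) = 0.1058, h₀ = 1.4648 rad.
Bracket: h₀ sin ϕ sin δ + cos ϕ cos δ sin h₀ = 1.4648×0.74780×-0.09354 + 0.66393×0.99562×0.99439 = -0.102462 + 0.657314 = 0.554852.
Q̄ = (S_0/π) × [bracket] = (1361/π) × 0.554852 = 240.37 W/m².
— Configuration B (ϕ=+48.4°):
Solar declination: sin δ = sin ε · sin L_s = sin 23.44° × sin 329.1° = -0.20428, so δ = -11.787°.
cos h₀ = −tan(+48.4°) tan(-11.787°) = 0.2350, h₀ = 1.3335 rad.
Bracket: h₀ sin ϕ sin δ + cos ϕ cos δ sin h₀ = 1.3335×0.74780×-0.20428 + 0.66393×0.97891×0.97198 = -0.203706 + 0.631717 = 0.428011.
Q̄ = (S_0/π) × [bracket] = (1361/π) × 0.428011 = 185.42 W/m².
Ratio Q̄_A / Q̄_B = 240.37 / 185.42 = 1.296.

Q̄_A / Q̄_B ≈ 1.30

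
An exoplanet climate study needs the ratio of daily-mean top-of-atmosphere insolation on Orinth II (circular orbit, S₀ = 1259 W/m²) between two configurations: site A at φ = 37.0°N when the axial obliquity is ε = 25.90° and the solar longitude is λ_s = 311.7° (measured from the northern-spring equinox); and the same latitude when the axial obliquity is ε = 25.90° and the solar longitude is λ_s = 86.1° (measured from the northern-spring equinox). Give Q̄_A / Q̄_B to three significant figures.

— Configuration A (φ=+37.0°):
Solar declination: sin δ = sin ε · sin λ_s = sin 25.90° × sin 311.7° = -0.32613, so δ = -19.034°.
cos H₀ = −tan(+37.0°) tan(-19.034°) = 0.2600, H₀ = 1.3078 rad.
Bracket: H₀ sin φ sin δ + cos φ cos δ sin H₀ = 1.3078×0.60182×-0.32613 + 0.79864×0.94532×0.96562 = -0.256684 + 0.729014 = 0.472330.
Q̄ = (S₀/π) × [bracket] = (1259/π) × 0.472330 = 189.29 W/m².
— Configuration B (φ=+37.0°):
Solar declination: sin δ = sin ε · sin λ_s = sin 25.90° × sin 86.1° = 0.43579, so δ = +25.836°.
cos H₀ = −tan(+37.0°) tan(+25.836°) = -0.3649, H₀ = 1.9443 rad.
Bracket: H₀ sin φ sin δ + cos φ cos δ sin H₀ = 1.9443×0.60182×0.43579 + 0.79864×0.90005×0.93106 = 0.509926 + 0.669261 = 1.179187.
Q̄ = (S₀/π) × [bracket] = (1259/π) × 1.179187 = 472.56 W/m².
Ratio Q̄_A / Q̄_B = 189.29 / 472.56 = 0.4006.

Q̄_A / Q̄_B ≈ 0.401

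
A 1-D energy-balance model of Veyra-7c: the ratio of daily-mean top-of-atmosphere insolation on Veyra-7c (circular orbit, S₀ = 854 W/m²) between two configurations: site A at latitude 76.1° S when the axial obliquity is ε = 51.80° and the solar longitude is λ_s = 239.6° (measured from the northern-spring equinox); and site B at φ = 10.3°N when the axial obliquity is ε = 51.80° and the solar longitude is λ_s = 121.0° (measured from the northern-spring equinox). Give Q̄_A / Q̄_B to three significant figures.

— Configuration A (φ=-76.1°):
Solar declination: sin δ = sin ε · sin λ_s = sin 51.80° × sin 239.6° = -0.67781, so δ = -42.673°.
cos H₀ = −tan(-76.1°) tan(-42.673°) = -3.7252 ≤ −1 ⇒ polar day, H₀ = π.
Bracket: H₀ sin φ sin δ + cos φ cos δ sin H₀ = 3.1416×-0.97072×-0.67781 + 0.24023×0.73523×0.00000 = 2.067059 + 0.000000 = 2.067059.
Q̄ = (S₀/π) × [bracket] = (854/π) × 2.067059 = 561.90 W/m².
— Configuration B (φ=+10.3°):
Solar declination: sin δ = sin ε · sin λ_s = sin 51.80° × sin 121.0° = 0.67361, so δ = +42.346°.
cos H₀ = −tan(+10.3°) tan(+42.346°) = -0.1656, H₀ = 1.7372 rad.
Bracket: H₀ sin φ sin δ + cos φ cos δ sin H₀ = 1.7372×0.17880×0.67361 + 0.98389×0.73909×0.98619 = 0.209231 + 0.717141 = 0.926372.
Q̄ = (S₀/π) × [bracket] = (854/π) × 0.926372 = 251.82 W/m².
Ratio Q̄_A / Q̄_B = 561.90 / 251.82 = 2.231.

Q̄_A / Q̄_B ≈ 2.23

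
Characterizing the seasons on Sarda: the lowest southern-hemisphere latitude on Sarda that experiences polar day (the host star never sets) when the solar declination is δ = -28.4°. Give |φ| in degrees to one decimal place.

|φ| = 61.6°

Polar day requires cos H₀ = −tan φ tan δ ≤ −1, i.e. tan φ tan δ ≥ 1.
The boundary is |tan φ| · |tan δ| = 1, so |φ| = 90° − |δ| = 90° − 28.4° = 61.6° in the southern hemisphere.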